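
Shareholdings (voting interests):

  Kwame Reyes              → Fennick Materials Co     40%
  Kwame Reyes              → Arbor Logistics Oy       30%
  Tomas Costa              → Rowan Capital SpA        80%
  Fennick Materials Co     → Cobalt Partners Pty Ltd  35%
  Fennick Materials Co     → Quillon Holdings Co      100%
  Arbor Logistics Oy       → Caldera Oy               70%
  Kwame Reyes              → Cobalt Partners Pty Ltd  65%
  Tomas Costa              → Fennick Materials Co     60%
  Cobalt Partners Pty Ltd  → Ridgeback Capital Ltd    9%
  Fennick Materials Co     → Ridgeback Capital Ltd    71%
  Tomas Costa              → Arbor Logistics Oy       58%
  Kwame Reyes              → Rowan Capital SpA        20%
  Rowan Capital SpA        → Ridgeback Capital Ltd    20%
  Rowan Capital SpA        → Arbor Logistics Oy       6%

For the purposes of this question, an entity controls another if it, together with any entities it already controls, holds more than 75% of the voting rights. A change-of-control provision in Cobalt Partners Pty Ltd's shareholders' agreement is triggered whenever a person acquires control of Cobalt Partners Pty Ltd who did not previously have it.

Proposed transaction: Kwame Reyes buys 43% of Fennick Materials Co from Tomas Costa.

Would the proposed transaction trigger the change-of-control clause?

Yes

The purchase adds only to Kwame's holdings (Tomas's stake shrinks), so Kwame is the only person who could newly come to control Cobalt.
Kwame's largest direct stake is 65% in Cobalt, which does not meet the threshold, so Kwame controls no company.
In Cobalt, Kwame's side holds only 65%, not > 75%.
So before the transaction, Kwame does not control Cobalt.
After the purchase, Kwame's direct stake in Fennick rises to 40% + 43% = 83%, and Tomas's stake falls to 17%.
Kwame holds 83% of Fennick, so Kwame controls Fennick.
Fennick and Kwame together hold 35% + 65% = 100% of Cobalt, so Kwame controls Cobalt.
Kwame did not control Cobalt before and does after, so the clause is triggered.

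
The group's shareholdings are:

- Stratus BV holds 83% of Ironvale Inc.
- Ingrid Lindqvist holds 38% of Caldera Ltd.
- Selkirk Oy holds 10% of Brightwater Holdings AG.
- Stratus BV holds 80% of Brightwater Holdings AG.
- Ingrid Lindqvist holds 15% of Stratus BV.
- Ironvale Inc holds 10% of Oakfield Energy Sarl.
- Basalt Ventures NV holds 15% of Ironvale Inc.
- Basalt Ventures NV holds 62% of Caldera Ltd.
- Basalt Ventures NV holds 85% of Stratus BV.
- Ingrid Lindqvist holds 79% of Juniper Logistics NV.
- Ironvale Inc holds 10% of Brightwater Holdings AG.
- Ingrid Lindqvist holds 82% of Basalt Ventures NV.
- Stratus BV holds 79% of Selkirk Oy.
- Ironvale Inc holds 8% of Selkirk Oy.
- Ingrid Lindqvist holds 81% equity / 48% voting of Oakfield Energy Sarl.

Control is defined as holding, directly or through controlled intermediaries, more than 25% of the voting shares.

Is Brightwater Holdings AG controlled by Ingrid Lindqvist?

Ingrid holds 82% of Basalt, so Ingrid controls Basalt.
Basalt and Ingrid together hold 85% + 15% = 100% of Stratus, so Ingrid controls Stratus.
Stratus and Basalt together hold 83% + 15% = 98% of Ironvale, so Ingrid controls Ironvale.
Stratus and Ironvale together hold 79% + 8% = 87% of Selkirk, so Ingrid controls Selkirk.
Stratus and Selkirk and Ironvale together hold 80% + 10% + 10% = 100% of Brightwater, so Ingrid controls Brightwater.

Yes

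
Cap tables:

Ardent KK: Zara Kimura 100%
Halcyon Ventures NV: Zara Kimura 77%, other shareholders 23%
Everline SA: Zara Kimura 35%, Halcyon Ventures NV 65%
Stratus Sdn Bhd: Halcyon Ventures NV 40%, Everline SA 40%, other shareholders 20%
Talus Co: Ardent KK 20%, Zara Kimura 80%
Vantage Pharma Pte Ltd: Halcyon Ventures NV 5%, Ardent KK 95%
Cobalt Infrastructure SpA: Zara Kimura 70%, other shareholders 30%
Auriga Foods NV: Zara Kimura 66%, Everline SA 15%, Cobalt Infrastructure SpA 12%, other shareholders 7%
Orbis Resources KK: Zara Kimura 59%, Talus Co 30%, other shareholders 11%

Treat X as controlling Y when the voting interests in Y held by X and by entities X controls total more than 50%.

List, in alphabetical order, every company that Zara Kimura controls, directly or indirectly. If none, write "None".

Ardent KK, Auriga Foods NV, Cobalt Infrastructure SpA, Everline SA, Halcyon Ventures NV, Orbis Resources KK, Stratus Sdn Bhd, Talus Co, Vantage Pharma Pte Ltd

Zara holds 100% of Ardent, so Zara controls Ardent.
Zara holds 77% of Halcyon, so Zara controls Halcyon.
Zara and Halcyon together hold 35% + 65% = 100% of Everline, so Zara controls Everline.
Halcyon and Everline together hold 40% + 40% = 80% of Stratus, so Zara controls Stratus.
Ardent and Zara together hold 20% + 80% = 100% of Talus, so Zara controls Talus.
Halcyon and Ardent together hold 5% + 95% = 100% of Vantage, so Zara controls Vantage.
Zara holds 70% of Cobalt, so Zara controls Cobalt.
Zara and Everline and Cobalt together hold 66% + 15% + 12% = 93% of Auriga, so Zara controls Auriga.
Zara and Talus together hold 59% + 30% = 89% of Orbis, so Zara controls Orbis.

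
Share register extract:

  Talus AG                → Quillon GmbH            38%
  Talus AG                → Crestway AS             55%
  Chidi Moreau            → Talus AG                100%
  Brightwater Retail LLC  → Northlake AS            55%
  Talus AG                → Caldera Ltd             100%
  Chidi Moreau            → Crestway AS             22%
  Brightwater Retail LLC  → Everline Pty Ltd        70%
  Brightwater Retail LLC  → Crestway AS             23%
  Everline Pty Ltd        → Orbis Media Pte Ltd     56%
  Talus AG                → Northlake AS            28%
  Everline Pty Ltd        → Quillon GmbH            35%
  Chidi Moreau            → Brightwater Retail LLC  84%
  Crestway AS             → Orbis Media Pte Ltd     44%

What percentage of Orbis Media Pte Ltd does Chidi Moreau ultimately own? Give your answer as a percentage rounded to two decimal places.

Chidi reaches Orbis along 4 paths.
Via Brightwater → Everline: 84% × 70% × 56% = 32.928%.
Via Talus → Crestway: 100% × 55% × 44% = 24.2%.
Via Crestway: 22% × 44% = 9.68%.
Via Brightwater → Crestway: 84% × 23% × 44% = 8.5008%.
Total: 32.928% + 24.2% + 9.68% + 8.5008% = 75.3088%.
Rounded: 75.31%.

75.31%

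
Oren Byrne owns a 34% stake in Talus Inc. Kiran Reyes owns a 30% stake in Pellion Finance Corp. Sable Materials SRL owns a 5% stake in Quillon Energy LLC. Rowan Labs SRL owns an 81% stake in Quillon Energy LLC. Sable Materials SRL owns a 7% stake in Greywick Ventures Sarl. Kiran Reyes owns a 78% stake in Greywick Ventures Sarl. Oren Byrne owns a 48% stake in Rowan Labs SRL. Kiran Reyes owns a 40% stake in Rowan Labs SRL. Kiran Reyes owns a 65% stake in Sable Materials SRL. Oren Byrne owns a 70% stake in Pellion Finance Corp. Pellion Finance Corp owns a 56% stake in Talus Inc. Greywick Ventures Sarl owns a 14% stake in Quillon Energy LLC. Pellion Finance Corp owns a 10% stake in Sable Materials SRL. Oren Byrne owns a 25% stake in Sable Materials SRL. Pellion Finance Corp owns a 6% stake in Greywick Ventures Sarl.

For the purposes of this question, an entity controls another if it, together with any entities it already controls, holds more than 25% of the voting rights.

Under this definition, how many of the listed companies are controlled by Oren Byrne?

5

Oren holds 70% of Pellion, so Oren controls Pellion.
Oren and Pellion together hold 25% + 10% = 35% of Sable, so Oren controls Sable.
Oren holds 48% of Rowan, so Oren controls Rowan.
Pellion and Oren together hold 56% + 34% = 90% of Talus, so Oren controls Talus.
Rowan and Sable together hold 81% + 5% = 86% of Quillon, so Oren controls Quillon.
No other company's threshold is met.
Oren controls 5 companies.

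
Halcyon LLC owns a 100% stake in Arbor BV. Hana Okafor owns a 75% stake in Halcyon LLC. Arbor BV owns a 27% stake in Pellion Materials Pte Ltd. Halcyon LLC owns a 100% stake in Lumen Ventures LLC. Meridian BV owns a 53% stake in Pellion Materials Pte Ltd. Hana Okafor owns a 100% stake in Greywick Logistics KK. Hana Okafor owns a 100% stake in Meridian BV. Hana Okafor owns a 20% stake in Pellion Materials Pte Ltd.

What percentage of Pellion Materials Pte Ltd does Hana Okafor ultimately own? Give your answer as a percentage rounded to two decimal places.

Hana reaches Pellion along 3 paths.
Via Meridian: 100% × 53% = 53%.
Direct stake: 20% = 20%.
Via Halcyon → Arbor: 75% × 100% × 27% = 20.25%.
Total: 53% + 20% + 20.25% = 93.25%.

93.25%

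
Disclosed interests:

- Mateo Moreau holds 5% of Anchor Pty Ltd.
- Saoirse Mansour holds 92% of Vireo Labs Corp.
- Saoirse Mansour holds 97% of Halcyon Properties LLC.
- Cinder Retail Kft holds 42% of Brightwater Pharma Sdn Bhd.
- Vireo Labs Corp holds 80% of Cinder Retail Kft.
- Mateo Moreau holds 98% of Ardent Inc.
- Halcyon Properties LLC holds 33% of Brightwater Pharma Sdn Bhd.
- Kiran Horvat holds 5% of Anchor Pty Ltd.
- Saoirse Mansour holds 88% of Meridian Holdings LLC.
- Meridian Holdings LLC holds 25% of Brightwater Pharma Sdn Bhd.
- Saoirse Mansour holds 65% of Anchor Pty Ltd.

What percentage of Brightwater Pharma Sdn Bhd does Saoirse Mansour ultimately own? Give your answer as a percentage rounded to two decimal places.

84.92%

Saoirse reaches Brightwater along 3 paths.
Via Meridian: 88% × 25% = 22%.
Via Vireo → Cinder: 92% × 80% × 42% = 30.912%.
Via Halcyon: 97% × 33% = 32.01%.
Total: 22% + 30.912% + 32.01% = 84.922%.
Rounded: 84.92%.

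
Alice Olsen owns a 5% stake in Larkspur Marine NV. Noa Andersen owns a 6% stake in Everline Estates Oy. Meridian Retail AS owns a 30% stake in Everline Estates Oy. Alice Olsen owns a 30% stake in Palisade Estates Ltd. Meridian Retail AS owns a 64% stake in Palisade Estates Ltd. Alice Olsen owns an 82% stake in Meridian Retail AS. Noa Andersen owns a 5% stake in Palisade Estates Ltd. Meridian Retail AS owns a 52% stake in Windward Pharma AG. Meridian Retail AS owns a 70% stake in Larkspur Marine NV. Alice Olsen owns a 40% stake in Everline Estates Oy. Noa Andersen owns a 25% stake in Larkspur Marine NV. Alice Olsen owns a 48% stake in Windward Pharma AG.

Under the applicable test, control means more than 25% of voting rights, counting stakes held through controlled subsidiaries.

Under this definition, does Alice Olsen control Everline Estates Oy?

Yes

Alice holds 82% of Meridian, so Alice controls Meridian.
Alice and Meridian together hold 40% + 30% = 70% of Everline, so Alice controls Everline.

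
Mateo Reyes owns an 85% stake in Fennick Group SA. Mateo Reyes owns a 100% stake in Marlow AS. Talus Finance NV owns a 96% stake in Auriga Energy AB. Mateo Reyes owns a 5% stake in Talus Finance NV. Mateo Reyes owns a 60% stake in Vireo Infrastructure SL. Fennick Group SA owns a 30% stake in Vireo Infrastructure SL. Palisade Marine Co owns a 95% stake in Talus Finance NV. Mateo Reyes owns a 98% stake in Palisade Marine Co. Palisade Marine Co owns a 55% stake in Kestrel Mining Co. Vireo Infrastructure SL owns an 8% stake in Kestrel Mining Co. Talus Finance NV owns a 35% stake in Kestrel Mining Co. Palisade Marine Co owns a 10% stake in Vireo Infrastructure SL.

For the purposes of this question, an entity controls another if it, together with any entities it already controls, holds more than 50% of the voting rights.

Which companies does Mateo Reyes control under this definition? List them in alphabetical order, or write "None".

Auriga Energy AB, Fennick Group SA, Kestrel Mining Co, Marlow AS, Palisade Marine Co, Talus Finance NV, Vireo Infrastructure SL

Mateo holds 85% of Fennick, so Mateo controls Fennick.
Mateo holds 98% of Palisade, so Mateo controls Palisade.
Palisade and Mateo together hold 95% + 5% = 100% of Talus, so Mateo controls Talus.
Palisade and Mateo and Fennick together hold 10% + 60% + 30% = 100% of Vireo, so Mateo controls Vireo.
Talus holds 96% of Auriga, so Mateo controls Auriga.
Mateo holds 100% of Marlow, so Mateo controls Marlow.
Palisade and Talus and Vireo together hold 55% + 35% + 8% = 98% of Kestrel, so Mateo controls Kestrel.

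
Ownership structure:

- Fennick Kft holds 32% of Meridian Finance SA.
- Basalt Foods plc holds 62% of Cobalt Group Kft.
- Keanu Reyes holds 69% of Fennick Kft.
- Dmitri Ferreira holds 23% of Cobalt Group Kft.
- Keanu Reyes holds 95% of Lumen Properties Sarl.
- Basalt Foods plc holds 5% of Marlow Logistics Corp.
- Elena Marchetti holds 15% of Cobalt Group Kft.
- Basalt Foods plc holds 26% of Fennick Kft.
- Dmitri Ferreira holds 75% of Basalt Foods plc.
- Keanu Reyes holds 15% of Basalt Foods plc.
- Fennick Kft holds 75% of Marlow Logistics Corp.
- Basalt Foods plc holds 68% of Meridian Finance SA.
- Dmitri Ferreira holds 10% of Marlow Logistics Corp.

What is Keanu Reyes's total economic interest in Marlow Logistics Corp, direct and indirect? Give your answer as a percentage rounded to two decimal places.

55.43%

Keanu reaches Marlow along 3 paths.
Via Basalt → Fennick: 15% × 26% × 75% = 2.925%.
Via Fennick: 69% × 75% = 51.75%.
Via Basalt: 15% × 5% = 0.75%.
Total: 2.925% + 51.75% + 0.75% = 55.425%.
Rounded: 55.43%.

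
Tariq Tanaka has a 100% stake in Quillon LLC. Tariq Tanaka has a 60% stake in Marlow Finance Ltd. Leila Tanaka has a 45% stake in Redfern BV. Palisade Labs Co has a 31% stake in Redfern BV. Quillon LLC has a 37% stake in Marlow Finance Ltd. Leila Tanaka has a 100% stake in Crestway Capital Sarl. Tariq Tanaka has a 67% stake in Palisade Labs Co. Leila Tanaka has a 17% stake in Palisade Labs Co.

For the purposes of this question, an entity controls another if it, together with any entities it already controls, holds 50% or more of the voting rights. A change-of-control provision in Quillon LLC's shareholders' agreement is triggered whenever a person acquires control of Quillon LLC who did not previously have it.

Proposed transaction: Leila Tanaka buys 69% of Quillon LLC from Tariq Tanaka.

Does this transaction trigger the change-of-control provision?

The purchase adds only to Leila's holdings (Tariq's stake shrinks), so Leila is the only person who could newly come to control Quillon.
Leila holds 100% of Crestway, so Leila controls Crestway.
Neither Leila nor any entity Leila controls holds any voting interest in Quillon.
So before the transaction, Leila does not control Quillon.
After the purchase, Leila holds 69% of Quillon directly, and Tariq's stake falls to 31%.
Leila holds 69% of Quillon, so Leila controls Quillon.
Leila did not control Quillon before and does after, so the clause is triggered.

Yes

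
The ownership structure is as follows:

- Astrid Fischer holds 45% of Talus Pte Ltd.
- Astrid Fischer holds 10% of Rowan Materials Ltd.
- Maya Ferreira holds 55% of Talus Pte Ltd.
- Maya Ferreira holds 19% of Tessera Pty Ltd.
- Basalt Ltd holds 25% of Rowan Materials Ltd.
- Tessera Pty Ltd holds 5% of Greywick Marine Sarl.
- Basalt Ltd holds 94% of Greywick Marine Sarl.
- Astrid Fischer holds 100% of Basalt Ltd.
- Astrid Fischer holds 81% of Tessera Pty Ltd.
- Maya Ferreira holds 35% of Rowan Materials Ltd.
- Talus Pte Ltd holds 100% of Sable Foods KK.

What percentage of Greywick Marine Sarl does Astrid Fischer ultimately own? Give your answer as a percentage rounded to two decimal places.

Astrid reaches Greywick along 2 paths.
Via Basalt: 100% × 94% = 94%.
Via Tessera: 81% × 5% = 4.05%.
Total: 94% + 4.05% = 98.05%.

98.05%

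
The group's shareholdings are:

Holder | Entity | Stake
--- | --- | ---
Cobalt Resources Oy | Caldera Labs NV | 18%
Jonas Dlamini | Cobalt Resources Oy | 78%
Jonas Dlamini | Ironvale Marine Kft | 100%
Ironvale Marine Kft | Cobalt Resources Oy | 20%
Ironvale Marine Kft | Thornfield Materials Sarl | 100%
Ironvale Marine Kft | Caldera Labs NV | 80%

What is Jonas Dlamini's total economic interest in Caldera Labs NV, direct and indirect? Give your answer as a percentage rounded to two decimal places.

Jonas reaches Caldera along 3 paths.
Via Ironvale: 100% × 80% = 80%.
Via Cobalt: 78% × 18% = 14.04%.
Via Ironvale → Cobalt: 100% × 20% × 18% = 3.6%.
Total: 80% + 14.04% + 3.6% = 97.64%.

97.64%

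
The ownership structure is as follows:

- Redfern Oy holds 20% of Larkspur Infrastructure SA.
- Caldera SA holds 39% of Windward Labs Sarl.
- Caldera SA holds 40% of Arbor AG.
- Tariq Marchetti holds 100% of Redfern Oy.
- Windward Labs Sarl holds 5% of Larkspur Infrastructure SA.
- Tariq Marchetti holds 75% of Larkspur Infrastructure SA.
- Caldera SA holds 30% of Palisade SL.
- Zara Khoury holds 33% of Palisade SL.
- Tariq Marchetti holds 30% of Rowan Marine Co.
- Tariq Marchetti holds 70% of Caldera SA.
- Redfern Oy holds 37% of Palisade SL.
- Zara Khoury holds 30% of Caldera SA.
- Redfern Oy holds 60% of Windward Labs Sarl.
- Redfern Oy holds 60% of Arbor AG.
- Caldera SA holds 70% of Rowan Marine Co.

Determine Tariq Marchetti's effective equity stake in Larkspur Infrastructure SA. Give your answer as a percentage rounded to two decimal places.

99.37%

Tariq reaches Larkspur along 4 paths.
Direct stake: 75% = 75%.
Via Redfern: 100% × 20% = 20%.
Via Redfern → Windward: 100% × 60% × 5% = 3%.
Via Caldera → Windward: 70% × 39% × 5% = 1.365%.
Total: 75% + 20% + 3% + 1.365% = 99.365%.
Rounded: 99.37%.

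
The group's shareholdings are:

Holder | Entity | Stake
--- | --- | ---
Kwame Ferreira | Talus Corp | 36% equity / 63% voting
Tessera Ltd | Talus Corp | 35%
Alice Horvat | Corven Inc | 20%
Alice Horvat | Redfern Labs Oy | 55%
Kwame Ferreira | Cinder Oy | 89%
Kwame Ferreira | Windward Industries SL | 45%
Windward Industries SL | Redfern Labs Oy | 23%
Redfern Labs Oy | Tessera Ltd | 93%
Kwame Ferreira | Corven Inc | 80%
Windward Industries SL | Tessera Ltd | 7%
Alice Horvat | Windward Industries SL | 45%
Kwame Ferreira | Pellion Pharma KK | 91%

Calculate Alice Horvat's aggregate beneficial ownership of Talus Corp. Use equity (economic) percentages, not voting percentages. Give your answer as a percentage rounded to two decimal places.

22.37%

Alice reaches Talus along 3 paths.
Via Redfern → Tessera: 55% × 93% × 35% = 17.9025%.
Via Windward → Redfern → Tessera: 45% × 23% × 93% × 35% = 3.368925%.
Via Windward → Tessera: 45% × 7% × 35% = 1.1025%.
Total: 17.9025% + 3.368925% + 1.1025% = 22.373925%.
Rounded: 22.37%.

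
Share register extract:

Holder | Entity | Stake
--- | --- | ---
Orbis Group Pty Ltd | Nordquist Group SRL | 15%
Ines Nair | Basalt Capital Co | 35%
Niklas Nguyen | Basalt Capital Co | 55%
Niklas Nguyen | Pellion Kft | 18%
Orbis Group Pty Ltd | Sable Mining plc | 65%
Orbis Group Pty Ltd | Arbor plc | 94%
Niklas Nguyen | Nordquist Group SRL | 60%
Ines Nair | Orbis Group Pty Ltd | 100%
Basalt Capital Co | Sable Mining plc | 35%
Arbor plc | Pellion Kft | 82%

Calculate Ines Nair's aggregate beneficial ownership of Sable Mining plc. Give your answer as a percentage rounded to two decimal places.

Ines reaches Sable along 2 paths.
Via Orbis: 100% × 65% = 65%.
Via Basalt: 35% × 35% = 12.25%.
Total: 65% + 12.25% = 77.25%.

77.25%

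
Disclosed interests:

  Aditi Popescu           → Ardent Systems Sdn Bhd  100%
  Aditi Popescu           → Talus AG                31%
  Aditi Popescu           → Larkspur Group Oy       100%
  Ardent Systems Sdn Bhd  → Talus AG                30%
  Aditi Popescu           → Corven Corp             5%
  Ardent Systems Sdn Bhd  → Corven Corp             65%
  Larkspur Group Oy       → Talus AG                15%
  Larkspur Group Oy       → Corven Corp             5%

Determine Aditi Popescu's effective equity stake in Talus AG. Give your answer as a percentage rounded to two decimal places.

Aditi reaches Talus along 3 paths.
Via Ardent: 100% × 30% = 30%.
Via Larkspur: 100% × 15% = 15%.
Direct stake: 31% = 31%.
Total: 30% + 15% + 31% = 76%.
Rounded: 76.00%.

76.00%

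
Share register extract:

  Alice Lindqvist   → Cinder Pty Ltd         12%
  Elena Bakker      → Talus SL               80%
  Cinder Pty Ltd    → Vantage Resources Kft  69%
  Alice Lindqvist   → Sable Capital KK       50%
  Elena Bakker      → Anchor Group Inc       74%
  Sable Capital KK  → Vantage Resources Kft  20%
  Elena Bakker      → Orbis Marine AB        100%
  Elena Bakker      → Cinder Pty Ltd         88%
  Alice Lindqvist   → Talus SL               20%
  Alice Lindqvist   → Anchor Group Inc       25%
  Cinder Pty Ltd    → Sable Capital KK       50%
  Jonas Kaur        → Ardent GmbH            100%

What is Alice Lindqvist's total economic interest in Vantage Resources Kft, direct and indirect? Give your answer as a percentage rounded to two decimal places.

Alice reaches Vantage along 3 paths.
Via Cinder → Sable: 12% × 50% × 20% = 1.2%.
Via Sable: 50% × 20% = 10%.
Via Cinder: 12% × 69% = 8.28%.
Total: 1.2% + 10% + 8.28% = 19.48%.

19.48%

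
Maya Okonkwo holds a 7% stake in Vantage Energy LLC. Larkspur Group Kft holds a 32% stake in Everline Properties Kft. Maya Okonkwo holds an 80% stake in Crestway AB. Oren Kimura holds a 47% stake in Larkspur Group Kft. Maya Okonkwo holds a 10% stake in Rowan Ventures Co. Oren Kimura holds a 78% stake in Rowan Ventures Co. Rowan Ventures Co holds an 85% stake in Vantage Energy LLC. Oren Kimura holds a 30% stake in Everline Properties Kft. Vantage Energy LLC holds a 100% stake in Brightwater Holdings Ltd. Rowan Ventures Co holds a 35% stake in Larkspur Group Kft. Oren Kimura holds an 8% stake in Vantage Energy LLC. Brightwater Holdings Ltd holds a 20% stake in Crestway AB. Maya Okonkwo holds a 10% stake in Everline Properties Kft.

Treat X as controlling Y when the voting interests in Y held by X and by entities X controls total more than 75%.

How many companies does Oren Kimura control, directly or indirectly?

Oren holds 78% of Rowan, so Oren controls Rowan.
Rowan and Oren together hold 35% + 47% = 82% of Larkspur, so Oren controls Larkspur.
Rowan and Oren together hold 85% + 8% = 93% of Vantage, so Oren controls Vantage.
Vantage holds 100% of Brightwater, so Oren controls Brightwater.
No other company's threshold is met.
Oren controls 4 companies.

4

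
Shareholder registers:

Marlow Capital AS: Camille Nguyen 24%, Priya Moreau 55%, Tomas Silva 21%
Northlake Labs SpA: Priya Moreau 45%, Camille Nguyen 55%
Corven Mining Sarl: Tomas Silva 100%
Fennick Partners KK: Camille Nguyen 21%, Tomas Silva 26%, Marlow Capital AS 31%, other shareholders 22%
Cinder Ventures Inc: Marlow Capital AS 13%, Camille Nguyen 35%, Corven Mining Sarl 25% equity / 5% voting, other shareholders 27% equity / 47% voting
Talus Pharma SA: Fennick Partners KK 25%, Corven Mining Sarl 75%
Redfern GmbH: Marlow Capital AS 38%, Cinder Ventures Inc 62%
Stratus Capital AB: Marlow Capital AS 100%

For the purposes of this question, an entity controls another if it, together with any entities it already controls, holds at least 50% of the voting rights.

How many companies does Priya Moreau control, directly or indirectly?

2

Priya holds 55% of Marlow, so Priya controls Marlow.
Marlow holds 100% of Stratus, so Priya controls Stratus.
No other company's threshold is met.
Priya controls 2 companies.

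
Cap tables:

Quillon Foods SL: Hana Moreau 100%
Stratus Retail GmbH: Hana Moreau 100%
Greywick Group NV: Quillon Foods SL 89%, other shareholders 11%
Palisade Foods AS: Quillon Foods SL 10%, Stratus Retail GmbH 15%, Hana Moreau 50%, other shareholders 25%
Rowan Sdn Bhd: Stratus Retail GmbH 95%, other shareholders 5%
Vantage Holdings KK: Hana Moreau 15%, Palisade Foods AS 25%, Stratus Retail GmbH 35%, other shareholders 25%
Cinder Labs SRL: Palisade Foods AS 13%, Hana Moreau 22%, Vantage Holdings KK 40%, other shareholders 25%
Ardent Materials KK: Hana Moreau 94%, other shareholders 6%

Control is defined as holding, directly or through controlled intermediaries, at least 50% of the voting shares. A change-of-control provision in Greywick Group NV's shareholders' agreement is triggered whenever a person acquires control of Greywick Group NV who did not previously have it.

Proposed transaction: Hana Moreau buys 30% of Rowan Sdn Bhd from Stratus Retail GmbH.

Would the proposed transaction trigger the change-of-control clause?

No

The purchase adds only to Hana's holdings (Stratus's stake shrinks), so Hana is the only person who could newly come to control Greywick.
Hana holds 100% of Quillon, so Hana controls Quillon.
Quillon holds 89% of Greywick, so Hana controls Greywick.
So Hana already controls Greywick before the transaction.
After the purchase, Hana holds 30% of Rowan directly, and Stratus's stake falls to 65%.
Hana controlled Greywick already, so this is not a new person acquiring control; every other person's position is unchanged or reduced.
No new person acquires control, so the clause is not triggered.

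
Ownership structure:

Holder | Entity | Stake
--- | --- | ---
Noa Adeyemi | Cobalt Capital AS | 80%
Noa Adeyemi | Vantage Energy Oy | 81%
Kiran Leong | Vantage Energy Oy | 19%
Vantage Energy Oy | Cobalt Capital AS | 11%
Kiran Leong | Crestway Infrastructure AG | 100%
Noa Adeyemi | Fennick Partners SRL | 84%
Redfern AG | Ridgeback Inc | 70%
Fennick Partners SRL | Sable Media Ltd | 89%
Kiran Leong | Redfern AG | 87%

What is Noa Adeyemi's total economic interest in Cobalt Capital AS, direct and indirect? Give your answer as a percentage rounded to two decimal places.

Noa reaches Cobalt along 2 paths.
Direct stake: 80% = 80%.
Via Vantage: 81% × 11% = 8.91%.
Total: 80% + 8.91% = 88.91%.

88.91%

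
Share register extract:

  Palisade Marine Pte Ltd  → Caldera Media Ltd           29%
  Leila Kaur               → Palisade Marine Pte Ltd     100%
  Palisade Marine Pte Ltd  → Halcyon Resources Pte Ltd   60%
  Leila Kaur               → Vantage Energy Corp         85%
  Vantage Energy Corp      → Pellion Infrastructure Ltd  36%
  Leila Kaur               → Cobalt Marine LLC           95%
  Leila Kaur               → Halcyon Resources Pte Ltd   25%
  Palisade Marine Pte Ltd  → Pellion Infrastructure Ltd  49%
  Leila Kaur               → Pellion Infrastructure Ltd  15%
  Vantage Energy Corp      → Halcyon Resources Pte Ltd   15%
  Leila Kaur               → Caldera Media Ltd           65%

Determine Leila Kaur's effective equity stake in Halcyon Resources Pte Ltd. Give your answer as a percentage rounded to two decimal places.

97.75%

Leila reaches Halcyon along 3 paths.
Via Palisade: 100% × 60% = 60%.
Direct stake: 25% = 25%.
Via Vantage: 85% × 15% = 12.75%.
Total: 60% + 25% + 12.75% = 97.75%.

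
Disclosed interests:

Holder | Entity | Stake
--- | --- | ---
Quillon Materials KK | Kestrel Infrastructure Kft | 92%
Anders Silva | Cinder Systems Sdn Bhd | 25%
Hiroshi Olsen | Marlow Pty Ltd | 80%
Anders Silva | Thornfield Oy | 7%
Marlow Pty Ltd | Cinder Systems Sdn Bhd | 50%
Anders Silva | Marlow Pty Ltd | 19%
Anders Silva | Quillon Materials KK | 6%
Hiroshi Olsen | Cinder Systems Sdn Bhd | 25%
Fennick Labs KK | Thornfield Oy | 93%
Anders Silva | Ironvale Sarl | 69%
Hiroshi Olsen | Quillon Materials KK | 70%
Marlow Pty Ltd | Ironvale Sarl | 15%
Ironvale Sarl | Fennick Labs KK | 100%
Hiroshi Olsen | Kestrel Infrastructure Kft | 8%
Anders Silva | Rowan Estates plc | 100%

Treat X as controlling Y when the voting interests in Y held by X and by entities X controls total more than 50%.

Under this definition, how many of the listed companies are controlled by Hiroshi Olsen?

4

Hiroshi holds 70% of Quillon, so Hiroshi controls Quillon.
Hiroshi holds 80% of Marlow, so Hiroshi controls Marlow.
Quillon and Hiroshi together hold 92% + 8% = 100% of Kestrel, so Hiroshi controls Kestrel.
Hiroshi and Marlow together hold 25% + 50% = 75% of Cinder, so Hiroshi controls Cinder.
No other company's threshold is met.
Hiroshi controls 4 companies.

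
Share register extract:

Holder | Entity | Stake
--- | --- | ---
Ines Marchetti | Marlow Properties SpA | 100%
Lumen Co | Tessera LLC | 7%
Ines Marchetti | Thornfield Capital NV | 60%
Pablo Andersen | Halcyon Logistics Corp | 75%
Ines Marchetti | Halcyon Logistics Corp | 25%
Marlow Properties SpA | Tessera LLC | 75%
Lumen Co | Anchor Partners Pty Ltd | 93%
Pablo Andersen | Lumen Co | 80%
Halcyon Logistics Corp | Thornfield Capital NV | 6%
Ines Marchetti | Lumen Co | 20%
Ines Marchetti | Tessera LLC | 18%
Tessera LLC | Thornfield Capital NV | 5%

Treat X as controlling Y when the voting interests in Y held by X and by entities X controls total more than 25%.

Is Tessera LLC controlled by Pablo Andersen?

Pablo holds 80% of Lumen, so Pablo controls Lumen.
Lumen holds 93% of Anchor, so Pablo controls Anchor.
Pablo holds 75% of Halcyon, so Pablo controls Halcyon.
In Tessera, Pablo's side holds only 7%, not > 25%.
So Pablo does not control Tessera.

No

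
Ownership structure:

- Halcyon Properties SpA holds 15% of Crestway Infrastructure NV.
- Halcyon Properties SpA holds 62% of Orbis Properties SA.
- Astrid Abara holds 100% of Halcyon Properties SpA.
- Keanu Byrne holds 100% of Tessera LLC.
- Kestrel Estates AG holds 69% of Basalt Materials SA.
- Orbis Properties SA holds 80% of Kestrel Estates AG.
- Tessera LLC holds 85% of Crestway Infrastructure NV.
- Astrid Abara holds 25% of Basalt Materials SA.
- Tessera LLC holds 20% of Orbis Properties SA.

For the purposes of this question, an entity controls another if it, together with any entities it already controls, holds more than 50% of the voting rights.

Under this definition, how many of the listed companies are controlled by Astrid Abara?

4

Astrid holds 100% of Halcyon, so Astrid controls Halcyon.
Halcyon holds 62% of Orbis, so Astrid controls Orbis.
Orbis holds 80% of Kestrel, so Astrid controls Kestrel.
Astrid and Kestrel together hold 25% + 69% = 94% of Basalt, so Astrid controls Basalt.
No other company's threshold is met.
Astrid controls 4 companies.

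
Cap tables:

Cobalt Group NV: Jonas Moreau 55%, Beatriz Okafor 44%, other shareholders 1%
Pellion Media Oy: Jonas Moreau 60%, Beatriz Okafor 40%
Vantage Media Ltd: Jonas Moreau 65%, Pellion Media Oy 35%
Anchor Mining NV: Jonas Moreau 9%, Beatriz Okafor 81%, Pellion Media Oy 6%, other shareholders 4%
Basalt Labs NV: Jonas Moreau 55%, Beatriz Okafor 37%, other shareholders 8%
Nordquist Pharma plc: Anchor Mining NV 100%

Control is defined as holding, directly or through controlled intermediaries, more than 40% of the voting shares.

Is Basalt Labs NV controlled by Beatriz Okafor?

No

Beatriz holds 44% of Cobalt, so Beatriz controls Cobalt.
Beatriz holds 81% of Anchor, so Beatriz controls Anchor.
Anchor holds 100% of Nordquist, so Beatriz controls Nordquist.
In Basalt, Beatriz's side holds only 37%, not > 40%.
So Beatriz does not control Basalt.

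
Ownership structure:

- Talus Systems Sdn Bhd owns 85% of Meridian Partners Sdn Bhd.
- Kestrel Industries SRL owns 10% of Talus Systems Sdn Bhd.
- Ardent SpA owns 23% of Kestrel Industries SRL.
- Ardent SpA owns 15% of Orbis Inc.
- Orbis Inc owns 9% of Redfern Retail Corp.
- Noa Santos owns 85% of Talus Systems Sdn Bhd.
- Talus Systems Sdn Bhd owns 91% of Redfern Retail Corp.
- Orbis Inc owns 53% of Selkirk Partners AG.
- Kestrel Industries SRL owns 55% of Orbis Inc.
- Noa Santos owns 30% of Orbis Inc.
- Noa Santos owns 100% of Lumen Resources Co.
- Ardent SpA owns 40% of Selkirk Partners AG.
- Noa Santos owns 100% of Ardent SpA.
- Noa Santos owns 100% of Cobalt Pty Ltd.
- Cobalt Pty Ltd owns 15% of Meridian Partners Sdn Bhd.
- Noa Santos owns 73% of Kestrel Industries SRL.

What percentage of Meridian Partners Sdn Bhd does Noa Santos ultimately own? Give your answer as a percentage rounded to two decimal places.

Noa reaches Meridian along 4 paths.
Via Cobalt: 100% × 15% = 15%.
Via Kestrel → Talus: 73% × 10% × 85% = 6.205%.
Via Ardent → Kestrel → Talus: 100% × 23% × 10% × 85% = 1.955%.
Via Talus: 85% × 85% = 72.25%.
Total: 15% + 6.205% + 1.955% + 72.25% = 95.41%.

95.41%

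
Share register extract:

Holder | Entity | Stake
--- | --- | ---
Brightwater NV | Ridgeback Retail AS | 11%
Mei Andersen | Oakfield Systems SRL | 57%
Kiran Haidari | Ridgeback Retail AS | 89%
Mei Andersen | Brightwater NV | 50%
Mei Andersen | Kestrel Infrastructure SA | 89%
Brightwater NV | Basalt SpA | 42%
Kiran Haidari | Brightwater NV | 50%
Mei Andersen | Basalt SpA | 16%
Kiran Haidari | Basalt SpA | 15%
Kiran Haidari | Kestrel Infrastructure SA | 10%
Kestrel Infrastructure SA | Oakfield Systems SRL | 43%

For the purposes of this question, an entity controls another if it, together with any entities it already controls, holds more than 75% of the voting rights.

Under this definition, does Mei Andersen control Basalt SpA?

Mei holds 89% of Kestrel, so Mei controls Kestrel.
Mei and Kestrel together hold 57% + 43% = 100% of Oakfield, so Mei controls Oakfield.
In Basalt, Mei's side holds only 16%, not > 75%.
So Mei does not control Basalt.

No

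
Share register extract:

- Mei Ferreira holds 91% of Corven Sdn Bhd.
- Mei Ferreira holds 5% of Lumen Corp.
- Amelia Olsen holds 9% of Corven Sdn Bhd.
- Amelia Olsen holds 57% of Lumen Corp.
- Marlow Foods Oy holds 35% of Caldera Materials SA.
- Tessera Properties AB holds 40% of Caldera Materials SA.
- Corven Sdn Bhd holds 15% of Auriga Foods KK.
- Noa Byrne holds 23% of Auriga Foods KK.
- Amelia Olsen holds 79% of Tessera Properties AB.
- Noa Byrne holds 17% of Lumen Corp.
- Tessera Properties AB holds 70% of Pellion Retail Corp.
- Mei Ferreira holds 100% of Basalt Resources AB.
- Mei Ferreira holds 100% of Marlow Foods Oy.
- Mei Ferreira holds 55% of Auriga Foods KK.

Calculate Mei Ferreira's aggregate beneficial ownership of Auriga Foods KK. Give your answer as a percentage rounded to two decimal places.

68.65%

Mei reaches Auriga along 2 paths.
Direct stake: 55% = 55%.
Via Corven: 91% × 15% = 13.65%.
Total: 55% + 13.65% = 68.65%.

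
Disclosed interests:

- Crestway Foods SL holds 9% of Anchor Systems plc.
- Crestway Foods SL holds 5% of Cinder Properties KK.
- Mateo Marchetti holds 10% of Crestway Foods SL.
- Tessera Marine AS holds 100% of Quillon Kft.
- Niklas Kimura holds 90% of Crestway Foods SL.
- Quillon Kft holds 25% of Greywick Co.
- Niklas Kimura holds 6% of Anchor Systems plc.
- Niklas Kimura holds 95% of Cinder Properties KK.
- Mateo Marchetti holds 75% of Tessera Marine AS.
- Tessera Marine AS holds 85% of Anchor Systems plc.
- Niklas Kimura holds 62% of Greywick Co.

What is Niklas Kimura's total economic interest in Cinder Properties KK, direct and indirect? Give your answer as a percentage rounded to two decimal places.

Niklas reaches Cinder along 2 paths.
Direct stake: 95% = 95%.
Via Crestway: 90% × 5% = 4.5%.
Total: 95% + 4.5% = 99.5%.
Rounded: 99.50%.

99.50%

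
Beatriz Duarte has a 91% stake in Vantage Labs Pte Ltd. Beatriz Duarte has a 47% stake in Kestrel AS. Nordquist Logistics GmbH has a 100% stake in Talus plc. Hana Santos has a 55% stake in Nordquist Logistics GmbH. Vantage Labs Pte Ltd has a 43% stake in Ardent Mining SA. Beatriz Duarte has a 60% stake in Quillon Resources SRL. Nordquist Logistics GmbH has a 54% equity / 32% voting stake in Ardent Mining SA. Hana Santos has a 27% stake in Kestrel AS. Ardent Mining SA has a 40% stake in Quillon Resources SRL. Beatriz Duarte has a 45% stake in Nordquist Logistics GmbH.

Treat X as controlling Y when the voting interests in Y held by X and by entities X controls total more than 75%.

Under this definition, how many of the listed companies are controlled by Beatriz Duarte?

Beatriz holds 91% of Vantage, so Beatriz controls Vantage.
No other company's threshold is met.
Beatriz controls 1 company.

1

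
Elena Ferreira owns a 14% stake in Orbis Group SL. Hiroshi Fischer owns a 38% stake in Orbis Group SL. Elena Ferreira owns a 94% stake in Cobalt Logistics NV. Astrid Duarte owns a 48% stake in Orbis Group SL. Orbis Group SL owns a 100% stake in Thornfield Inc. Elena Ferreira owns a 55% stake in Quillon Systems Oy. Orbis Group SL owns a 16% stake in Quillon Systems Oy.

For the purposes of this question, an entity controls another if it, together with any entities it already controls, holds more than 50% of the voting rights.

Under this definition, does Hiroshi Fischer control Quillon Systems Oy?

Hiroshi's largest direct stake is 38% in Orbis, which does not meet the threshold, so Hiroshi controls no company.
Neither Hiroshi nor any entity Hiroshi controls holds any voting interest in Quillon.
So Hiroshi does not control Quillon.

No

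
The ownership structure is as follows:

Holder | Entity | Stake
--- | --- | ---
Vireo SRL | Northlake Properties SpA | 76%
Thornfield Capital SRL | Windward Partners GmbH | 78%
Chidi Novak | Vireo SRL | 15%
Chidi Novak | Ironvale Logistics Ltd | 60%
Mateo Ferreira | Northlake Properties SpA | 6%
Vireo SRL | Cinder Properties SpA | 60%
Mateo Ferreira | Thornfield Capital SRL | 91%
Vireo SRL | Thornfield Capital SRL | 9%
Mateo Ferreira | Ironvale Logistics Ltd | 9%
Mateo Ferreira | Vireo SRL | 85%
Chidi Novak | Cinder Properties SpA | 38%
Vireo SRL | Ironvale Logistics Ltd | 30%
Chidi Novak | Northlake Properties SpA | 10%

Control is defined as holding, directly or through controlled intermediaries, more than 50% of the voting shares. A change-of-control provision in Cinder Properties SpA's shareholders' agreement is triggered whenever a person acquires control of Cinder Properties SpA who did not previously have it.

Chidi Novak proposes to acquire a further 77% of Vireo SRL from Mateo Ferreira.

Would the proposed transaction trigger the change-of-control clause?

The purchase adds only to Chidi's holdings (Mateo's stake shrinks), so Chidi is the only person who could newly come to control Cinder.
Chidi holds 60% of Ironvale, so Chidi controls Ironvale.
In Cinder, Chidi's side holds only 38%, not > 50%.
So before the transaction, Chidi does not control Cinder.
After the purchase, Chidi's direct stake in Vireo rises to 15% + 77% = 92%, and Mateo's stake falls to 8%.
Chidi holds 92% of Vireo, so Chidi controls Vireo.
Vireo and Chidi together hold 60% + 38% = 98% of Cinder, so Chidi controls Cinder.
Chidi did not control Cinder before and does after, so the clause is triggered.

Yes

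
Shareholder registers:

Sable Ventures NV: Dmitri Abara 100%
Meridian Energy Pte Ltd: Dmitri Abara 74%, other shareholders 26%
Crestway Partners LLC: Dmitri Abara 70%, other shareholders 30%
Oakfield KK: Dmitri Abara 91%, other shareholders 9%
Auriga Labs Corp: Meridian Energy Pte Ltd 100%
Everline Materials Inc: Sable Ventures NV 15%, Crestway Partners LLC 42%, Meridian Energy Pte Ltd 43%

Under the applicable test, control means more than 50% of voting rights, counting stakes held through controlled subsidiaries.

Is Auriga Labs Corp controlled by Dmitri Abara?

Dmitri holds 74% of Meridian, so Dmitri controls Meridian.
Meridian holds 100% of Auriga, so Dmitri controls Auriga.

Yes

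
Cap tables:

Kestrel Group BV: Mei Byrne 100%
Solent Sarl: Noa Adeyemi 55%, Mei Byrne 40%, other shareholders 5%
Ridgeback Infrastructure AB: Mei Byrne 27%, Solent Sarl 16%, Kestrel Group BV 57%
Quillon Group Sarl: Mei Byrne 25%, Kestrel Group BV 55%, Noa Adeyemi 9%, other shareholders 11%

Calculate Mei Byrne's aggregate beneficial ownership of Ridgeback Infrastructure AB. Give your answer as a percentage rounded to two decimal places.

90.40%

Mei reaches Ridgeback along 3 paths.
Direct stake: 27% = 27%.
Via Solent: 40% × 16% = 6.4%.
Via Kestrel: 100% × 57% = 57%.
Total: 27% + 6.4% + 57% = 90.4%.
Rounded: 90.40%.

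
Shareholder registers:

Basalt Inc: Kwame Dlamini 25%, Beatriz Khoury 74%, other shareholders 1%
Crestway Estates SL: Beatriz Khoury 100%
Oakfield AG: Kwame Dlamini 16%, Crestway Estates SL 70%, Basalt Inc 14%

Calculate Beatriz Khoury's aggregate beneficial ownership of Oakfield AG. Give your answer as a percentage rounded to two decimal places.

80.36%

Beatriz reaches Oakfield along 2 paths.
Via Crestway: 100% × 70% = 70%.
Via Basalt: 74% × 14% = 10.36%.
Total: 70% + 10.36% = 80.36%.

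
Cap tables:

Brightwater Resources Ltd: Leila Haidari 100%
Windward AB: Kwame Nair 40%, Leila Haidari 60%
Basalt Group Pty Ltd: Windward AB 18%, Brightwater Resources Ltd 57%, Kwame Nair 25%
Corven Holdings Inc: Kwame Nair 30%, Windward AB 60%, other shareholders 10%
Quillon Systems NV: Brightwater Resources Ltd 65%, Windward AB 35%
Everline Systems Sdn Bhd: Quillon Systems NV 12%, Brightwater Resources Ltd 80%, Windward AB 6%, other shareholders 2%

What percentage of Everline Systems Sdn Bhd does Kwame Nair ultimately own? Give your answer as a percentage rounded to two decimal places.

Kwame reaches Everline along 2 paths.
Via Windward → Quillon: 40% × 35% × 12% = 1.68%.
Via Windward: 40% × 6% = 2.4%.
Total: 1.68% + 2.4% = 4.08%.

4.08%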